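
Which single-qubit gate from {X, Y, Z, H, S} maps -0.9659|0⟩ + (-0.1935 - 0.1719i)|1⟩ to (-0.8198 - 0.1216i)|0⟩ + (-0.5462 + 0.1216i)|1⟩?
H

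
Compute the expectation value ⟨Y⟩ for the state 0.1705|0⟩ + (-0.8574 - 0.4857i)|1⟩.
-0.1656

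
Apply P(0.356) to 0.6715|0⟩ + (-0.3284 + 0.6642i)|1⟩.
0.6715|0⟩ + (-0.5393 + 0.5081i)|1⟩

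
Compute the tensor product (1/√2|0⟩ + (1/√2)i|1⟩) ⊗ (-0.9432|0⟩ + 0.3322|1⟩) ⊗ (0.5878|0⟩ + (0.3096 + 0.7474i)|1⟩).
-0.392|000⟩ + (-0.2065 - 0.4985i)|001⟩ + 0.1381|010⟩ + (0.07273 + 0.1756i)|011⟩ - 0.392i|100⟩ + (0.4985 - 0.2065i)|101⟩ + 0.1381i|110⟩ + (-0.1756 + 0.07273i)|111⟩

amp(|b₁b₂…⟩) = product of the factor amplitudes for bits b₁, b₂, …; only kets whose every factor amplitude is nonzero survive.
|000⟩: (1/√2)(-0.9432)(0.5878) = -0.392
|001⟩: (1/√2)(-0.9432)(0.3096 + 0.7474i) = (-0.2065 - 0.4985i)
|010⟩: (1/√2)(0.3322)(0.5878) = 0.1381
|011⟩: (1/√2)(0.3322)(0.3096 + 0.7474i) = (0.07273 + 0.1756i)
|100⟩: ((1/√2)i)(-0.9432)(0.5878) = -0.392i
|101⟩: ((1/√2)i)(-0.9432)(0.3096 + 0.7474i) = (0.4985 - 0.2065i)
|110⟩: ((1/√2)i)(0.3322)(0.5878) = 0.1381i
|111⟩: ((1/√2)i)(0.3322)(0.3096 + 0.7474i) = (-0.1756 + 0.07273i)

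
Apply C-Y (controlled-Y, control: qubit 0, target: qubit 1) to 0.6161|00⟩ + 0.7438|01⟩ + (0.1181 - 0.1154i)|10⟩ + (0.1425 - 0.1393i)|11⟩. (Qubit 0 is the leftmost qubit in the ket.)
0.6161|00⟩ + 0.7438|01⟩ + (-0.1393 - 0.1425i)|10⟩ + (0.1154 + 0.1181i)|11⟩

C-Y leaves the control-|0⟩ kets |00⟩, |01⟩ unchanged and applies Y to qubit 1 on the control-|1⟩ pair (|10⟩, |11⟩).
Y = [[0, -i], [i, 0]].
With a = amp(|10⟩) = (0.1181 - 0.1154i) and b = amp(|11⟩) = (0.1425 - 0.1393i):
new amp(|10⟩) = (-i)·b = (-0.1393 - 0.1425i)
new amp(|11⟩) = (i)·a = (0.1154 + 0.1181i)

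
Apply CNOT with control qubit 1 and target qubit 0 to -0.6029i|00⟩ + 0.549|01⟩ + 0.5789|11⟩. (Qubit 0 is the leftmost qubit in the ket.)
-0.6029i|00⟩ + 0.5789|01⟩ + 0.549|11⟩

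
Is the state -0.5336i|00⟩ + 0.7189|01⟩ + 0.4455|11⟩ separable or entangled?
Entangled

Writing the state as a|00⟩ + b|01⟩ + c|10⟩ + d|11⟩, it is a product state iff ad − bc = 0.
Here (a, b, c, d) = (-0.5336i, 0.7189, 0, 0.4455): ad − bc = (-0.5336i)(0.4455) − (0.7189)(0) = -0.2377i ≠ 0, so the state is entangled.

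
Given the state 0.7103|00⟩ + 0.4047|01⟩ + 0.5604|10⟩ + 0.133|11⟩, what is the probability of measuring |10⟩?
0.314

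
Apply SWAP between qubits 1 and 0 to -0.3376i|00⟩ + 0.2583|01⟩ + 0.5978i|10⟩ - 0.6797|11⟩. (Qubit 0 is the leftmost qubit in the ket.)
-0.3376i|00⟩ + 0.5978i|01⟩ + 0.2583|10⟩ - 0.6797|11⟩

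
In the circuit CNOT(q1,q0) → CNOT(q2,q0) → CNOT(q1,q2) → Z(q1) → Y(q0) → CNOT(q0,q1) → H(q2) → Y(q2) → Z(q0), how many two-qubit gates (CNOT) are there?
4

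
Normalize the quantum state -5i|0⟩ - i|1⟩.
-0.9806i|0⟩ - 0.1961i|1⟩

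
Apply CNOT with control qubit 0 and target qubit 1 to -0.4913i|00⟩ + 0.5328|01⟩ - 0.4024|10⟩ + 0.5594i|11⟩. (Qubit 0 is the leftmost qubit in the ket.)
-0.4913i|00⟩ + 0.5328|01⟩ + 0.5594i|10⟩ - 0.4024|11⟩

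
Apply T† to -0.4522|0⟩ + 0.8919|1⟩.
-0.4522|0⟩ + (0.6307 - 0.6307i)|1⟩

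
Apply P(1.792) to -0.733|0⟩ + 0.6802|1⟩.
-0.733|0⟩ + (-0.1492 + 0.6636i)|1⟩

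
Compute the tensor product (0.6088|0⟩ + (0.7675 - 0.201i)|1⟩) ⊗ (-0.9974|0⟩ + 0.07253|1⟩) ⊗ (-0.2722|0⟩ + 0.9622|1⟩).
0.1653|000⟩ - 0.5843|001⟩ - 0.01202|010⟩ + 0.04249|011⟩ + (0.2084 - 0.05457i)|100⟩ + (-0.7366 + 0.1929i)|101⟩ + (-0.01515 + 0.003968i)|110⟩ + (0.05356 - 0.01403i)|111⟩

amp(|b₁b₂…⟩) = product of the factor amplitudes for bits b₁, b₂, …; only kets whose every factor amplitude is nonzero survive.
|000⟩: (0.6088)(-0.9974)(-0.2722) = 0.1653
|001⟩: (0.6088)(-0.9974)(0.9622) = -0.5843
|010⟩: (0.6088)(0.07253)(-0.2722) = -0.01202
|011⟩: (0.6088)(0.07253)(0.9622) = 0.04249
|100⟩: (0.7675 - 0.201i)(-0.9974)(-0.2722) = (0.2084 - 0.05457i)
|101⟩: (0.7675 - 0.201i)(-0.9974)(0.9622) = (-0.7366 + 0.1929i)
|110⟩: (0.7675 - 0.201i)(0.07253)(-0.2722) = (-0.01515 + 0.003968i)
|111⟩: (0.7675 - 0.201i)(0.07253)(0.9622) = (0.05356 - 0.01403i)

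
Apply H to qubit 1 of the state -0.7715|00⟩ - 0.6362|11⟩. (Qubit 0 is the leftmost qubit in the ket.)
-0.5455|00⟩ - 0.5455|01⟩ - 0.4499|10⟩ + 0.4499|11⟩

H on qubit 1 mixes each pair of kets that differ only in qubit 1: amplitudes (a, b) of (|…0…⟩, |…1…⟩) become ((a + b)/√2, (a − b)/√2). Kets absent from the input have amplitude 0.
(|00⟩, |01⟩): (a, b) = (-0.7715, 0) → (-0.5455, -0.5455)
(|10⟩, |11⟩): (a, b) = (0, -0.6362) → (-0.4499, 0.4499)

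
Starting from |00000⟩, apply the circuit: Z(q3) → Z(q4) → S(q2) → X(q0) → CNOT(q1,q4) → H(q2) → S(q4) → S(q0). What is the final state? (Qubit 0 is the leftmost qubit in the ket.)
(1/√2)i|10000⟩ + (1/√2)i|10100⟩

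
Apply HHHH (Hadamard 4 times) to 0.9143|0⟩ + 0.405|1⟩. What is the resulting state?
0.9143|0⟩ + 0.405|1⟩

H² = I, so an even number of Hadamards cancels: H^4 = I and the state is unchanged.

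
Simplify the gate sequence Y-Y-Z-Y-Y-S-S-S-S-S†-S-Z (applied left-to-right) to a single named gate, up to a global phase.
I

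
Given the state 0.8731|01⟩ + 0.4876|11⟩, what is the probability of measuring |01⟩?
0.7623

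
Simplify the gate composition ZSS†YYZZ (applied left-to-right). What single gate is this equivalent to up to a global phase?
Z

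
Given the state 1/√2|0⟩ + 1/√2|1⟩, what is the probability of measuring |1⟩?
1/2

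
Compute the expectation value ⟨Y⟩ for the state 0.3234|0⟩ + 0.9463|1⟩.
0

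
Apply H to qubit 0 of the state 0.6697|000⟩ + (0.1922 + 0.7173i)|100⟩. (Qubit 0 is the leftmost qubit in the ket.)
(0.6095 + 0.5072i)|000⟩ + (0.3376 - 0.5072i)|100⟩

H on qubit 0 mixes each pair of kets that differ only in qubit 0: amplitudes (a, b) of (|…0…⟩, |…1…⟩) become ((a + b)/√2, (a − b)/√2). Kets absent from the input have amplitude 0.
(|000⟩, |100⟩): (a, b) = (0.6697, (0.1922 + 0.7173i)) → ((0.6095 + 0.5072i), (0.3376 - 0.5072i))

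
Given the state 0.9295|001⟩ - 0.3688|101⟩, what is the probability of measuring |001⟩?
0.864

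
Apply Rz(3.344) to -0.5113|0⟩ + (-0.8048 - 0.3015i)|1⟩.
(0.05166 + 0.5087i)|0⟩ + (0.3813 - 0.7702i)|1⟩

Rz(3.344) = [[e^(−iθ/2), 0], [0, e^(iθ/2)]] with e^(±iθ/2) = cos(θ/2) ± i·sin(θ/2); θ = 3.344, cos(θ/2) ≈ -0.101031, sin(θ/2) ≈ 0.994883.
With a = amp(|0⟩) = -0.5113 and b = amp(|1⟩) = (-0.8048 - 0.3015i):
new amp(|0⟩) = (-0.101031 - 0.994883i)·a = (0.05166 + 0.5087i)
new amp(|1⟩) = (-0.101031 + 0.994883i)·b = (0.3813 - 0.7702i)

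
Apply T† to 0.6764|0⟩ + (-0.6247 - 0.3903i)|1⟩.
0.6764|0⟩ + (-0.7177 + 0.1657i)|1⟩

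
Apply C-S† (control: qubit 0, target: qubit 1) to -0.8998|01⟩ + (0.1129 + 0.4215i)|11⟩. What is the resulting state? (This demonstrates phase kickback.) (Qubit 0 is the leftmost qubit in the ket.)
-0.8998|01⟩ + (0.4215 - 0.1129i)|11⟩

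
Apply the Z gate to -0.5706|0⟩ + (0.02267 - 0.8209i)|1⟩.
-0.5706|0⟩ + (-0.02267 + 0.8209i)|1⟩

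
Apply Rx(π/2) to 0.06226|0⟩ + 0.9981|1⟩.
(0.04402 - 0.7058i)|0⟩ + (0.7058 - 0.04402i)|1⟩

Rx(π/2) = [[cos(θ/2), −i·sin(θ/2)], [−i·sin(θ/2), cos(θ/2)]]; θ = π/2, cos(θ/2) ≈ 0.707107, sin(θ/2) ≈ 0.707107.
With a = amp(|0⟩) = 0.06226 and b = amp(|1⟩) = 0.9981:
new amp(|0⟩) = (0.707107)·a + (-0.707107i)·b = (0.04402 - 0.7058i)
new amp(|1⟩) = (-0.707107i)·a + (0.707107)·b = (0.7058 - 0.04402i)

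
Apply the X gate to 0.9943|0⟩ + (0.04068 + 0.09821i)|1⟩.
(0.04068 + 0.09821i)|0⟩ + 0.9943|1⟩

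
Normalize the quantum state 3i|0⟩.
i|0⟩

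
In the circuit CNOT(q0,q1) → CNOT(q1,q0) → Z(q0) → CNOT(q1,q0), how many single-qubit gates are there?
1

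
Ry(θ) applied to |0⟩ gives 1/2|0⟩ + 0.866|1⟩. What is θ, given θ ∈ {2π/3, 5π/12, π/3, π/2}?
2π/3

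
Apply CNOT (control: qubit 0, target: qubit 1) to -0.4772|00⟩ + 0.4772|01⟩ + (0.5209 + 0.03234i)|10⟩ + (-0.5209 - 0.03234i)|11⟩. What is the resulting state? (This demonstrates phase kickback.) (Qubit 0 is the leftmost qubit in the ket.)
-0.4772|00⟩ + 0.4772|01⟩ + (-0.5209 - 0.03234i)|10⟩ + (0.5209 + 0.03234i)|11⟩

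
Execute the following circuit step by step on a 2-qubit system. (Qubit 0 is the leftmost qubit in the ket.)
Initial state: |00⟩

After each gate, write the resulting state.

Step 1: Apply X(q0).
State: |10⟩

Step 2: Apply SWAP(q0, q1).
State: |01⟩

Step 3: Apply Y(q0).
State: i|11⟩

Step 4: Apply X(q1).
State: i|10⟩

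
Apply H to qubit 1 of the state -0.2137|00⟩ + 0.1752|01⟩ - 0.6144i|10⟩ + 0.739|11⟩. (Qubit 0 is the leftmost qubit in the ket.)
-0.02722|00⟩ - 0.275|01⟩ + (0.5226 - 0.4344i)|10⟩ + (-0.5226 - 0.4344i)|11⟩

H on qubit 1 mixes each pair of kets that differ only in qubit 1: amplitudes (a, b) of (|…0…⟩, |…1…⟩) become ((a + b)/√2, (a − b)/√2). Kets absent from the input have amplitude 0.
(|00⟩, |01⟩): (a, b) = (-0.2137, 0.1752) → (-0.02722, -0.275)
(|10⟩, |11⟩): (a, b) = (-0.6144i, 0.739) → ((0.5226 - 0.4344i), (-0.5226 - 0.4344i))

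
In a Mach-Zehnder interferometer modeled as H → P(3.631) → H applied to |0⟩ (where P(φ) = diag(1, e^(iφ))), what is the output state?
(0.05869 - 0.2351i)|0⟩ + (0.9413 + 0.2351i)|1⟩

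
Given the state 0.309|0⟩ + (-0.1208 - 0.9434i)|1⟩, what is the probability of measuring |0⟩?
0.09548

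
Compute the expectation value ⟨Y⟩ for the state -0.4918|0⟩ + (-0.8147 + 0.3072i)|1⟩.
-0.3022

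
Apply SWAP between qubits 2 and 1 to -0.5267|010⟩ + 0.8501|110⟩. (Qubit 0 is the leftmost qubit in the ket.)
-0.5267|001⟩ + 0.8501|101⟩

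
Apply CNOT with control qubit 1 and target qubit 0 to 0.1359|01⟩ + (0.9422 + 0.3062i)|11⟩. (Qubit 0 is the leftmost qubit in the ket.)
(0.9422 + 0.3062i)|01⟩ + 0.1359|11⟩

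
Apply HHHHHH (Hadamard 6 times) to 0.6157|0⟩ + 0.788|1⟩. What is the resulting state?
0.6157|0⟩ + 0.788|1⟩

H² = I, so an even number of Hadamards cancels: H^6 = I and the state is unchanged.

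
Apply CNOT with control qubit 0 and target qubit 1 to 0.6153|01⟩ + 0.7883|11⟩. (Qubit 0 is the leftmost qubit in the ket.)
0.6153|01⟩ + 0.7883|10⟩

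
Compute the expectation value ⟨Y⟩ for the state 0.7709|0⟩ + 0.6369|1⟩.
0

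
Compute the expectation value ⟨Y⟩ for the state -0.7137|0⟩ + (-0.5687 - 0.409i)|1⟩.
0.5838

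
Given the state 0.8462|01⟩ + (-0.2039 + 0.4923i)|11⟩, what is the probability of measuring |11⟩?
0.2839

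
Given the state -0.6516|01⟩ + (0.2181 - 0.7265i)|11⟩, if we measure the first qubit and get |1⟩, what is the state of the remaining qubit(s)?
(0.2875 - 0.9578i)|1⟩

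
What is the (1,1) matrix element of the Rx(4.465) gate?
-0.6145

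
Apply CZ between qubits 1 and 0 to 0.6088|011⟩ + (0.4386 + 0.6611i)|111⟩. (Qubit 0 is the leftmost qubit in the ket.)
0.6088|011⟩ + (-0.4386 - 0.6611i)|111⟩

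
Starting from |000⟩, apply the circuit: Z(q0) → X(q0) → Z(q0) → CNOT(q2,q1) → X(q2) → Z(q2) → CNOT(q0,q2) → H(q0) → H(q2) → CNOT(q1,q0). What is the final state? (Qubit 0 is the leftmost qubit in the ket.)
1/2|000⟩ + 1/2|001⟩ - 1/2|100⟩ - 1/2|101⟩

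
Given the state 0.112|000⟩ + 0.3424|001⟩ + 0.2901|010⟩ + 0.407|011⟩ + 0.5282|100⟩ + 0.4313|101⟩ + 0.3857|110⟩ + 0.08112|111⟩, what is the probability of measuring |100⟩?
0.279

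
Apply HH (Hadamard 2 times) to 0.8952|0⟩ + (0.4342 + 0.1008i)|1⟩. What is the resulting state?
0.8952|0⟩ + (0.4342 + 0.1008i)|1⟩

H² = I, so an even number of Hadamards cancels: H^2 = I and the state is unchanged.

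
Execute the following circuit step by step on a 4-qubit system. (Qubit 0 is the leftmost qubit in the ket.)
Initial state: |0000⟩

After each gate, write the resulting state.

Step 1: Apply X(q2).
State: |0010⟩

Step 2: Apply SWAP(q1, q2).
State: |0100⟩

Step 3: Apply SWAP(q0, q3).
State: |0100⟩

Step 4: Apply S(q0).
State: |0100⟩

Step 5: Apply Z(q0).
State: |0100⟩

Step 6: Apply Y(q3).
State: i|0101⟩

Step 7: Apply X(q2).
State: i|0111⟩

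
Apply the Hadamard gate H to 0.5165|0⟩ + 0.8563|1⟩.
0.9707|0⟩ - 0.2403|1⟩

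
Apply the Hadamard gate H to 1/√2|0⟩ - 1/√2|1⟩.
|1⟩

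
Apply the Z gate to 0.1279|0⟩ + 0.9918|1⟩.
0.1279|0⟩ - 0.9918|1⟩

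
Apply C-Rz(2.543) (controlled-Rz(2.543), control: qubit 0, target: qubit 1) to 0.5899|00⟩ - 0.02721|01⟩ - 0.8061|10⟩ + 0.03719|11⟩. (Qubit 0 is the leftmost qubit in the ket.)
0.5899|00⟩ - 0.02721|01⟩ + (-0.2377 + 0.7703i)|10⟩ + (0.01097 + 0.03554i)|11⟩

C-Rz(2.543) leaves the control-|0⟩ kets |00⟩, |01⟩ unchanged and applies Rz(2.543) to qubit 1 on the control-|1⟩ pair (|10⟩, |11⟩).
Rz(2.543) = [[e^(−iθ/2), 0], [0, e^(iθ/2)]] with e^(±iθ/2) = cos(θ/2) ± i·sin(θ/2); θ = 2.543, cos(θ/2) ≈ 0.294848, sin(θ/2) ≈ 0.955544.
With a = amp(|10⟩) = -0.8061 and b = amp(|11⟩) = 0.03719:
new amp(|10⟩) = (0.294848 - 0.955544i)·a = (-0.2377 + 0.7703i)
new amp(|11⟩) = (0.294848 + 0.955544i)·b = (0.01097 + 0.03554i)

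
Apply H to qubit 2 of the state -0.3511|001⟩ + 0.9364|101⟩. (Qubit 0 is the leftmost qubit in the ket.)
-0.2483|000⟩ + 0.2483|001⟩ + 0.6621|100⟩ - 0.6621|101⟩

H on qubit 2 mixes each pair of kets that differ only in qubit 2: amplitudes (a, b) of (|…0…⟩, |…1…⟩) become ((a + b)/√2, (a − b)/√2). Kets absent from the input have amplitude 0.
(|000⟩, |001⟩): (a, b) = (0, -0.3511) → (-0.2483, 0.2483)
(|100⟩, |101⟩): (a, b) = (0, 0.9364) → (0.6621, -0.6621)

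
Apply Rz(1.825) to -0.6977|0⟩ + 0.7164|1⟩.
(-0.4268 + 0.5519i)|0⟩ + (0.4383 + 0.5667i)|1⟩

Rz(1.825) = [[e^(−iθ/2), 0], [0, e^(iθ/2)]] with e^(±iθ/2) = cos(θ/2) ± i·sin(θ/2); θ = 1.825, cos(θ/2) ≈ 0.61177, sin(θ/2) ≈ 0.791036.
With a = amp(|0⟩) = -0.6977 and b = amp(|1⟩) = 0.7164:
new amp(|0⟩) = (0.61177 - 0.791036i)·a = (-0.4268 + 0.5519i)
new amp(|1⟩) = (0.61177 + 0.791036i)·b = (0.4383 + 0.5667i)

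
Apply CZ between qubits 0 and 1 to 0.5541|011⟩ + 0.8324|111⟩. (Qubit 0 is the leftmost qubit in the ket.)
0.5541|011⟩ - 0.8324|111⟩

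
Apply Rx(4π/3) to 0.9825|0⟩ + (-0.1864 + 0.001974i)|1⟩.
(-0.4895 + 0.1614i)|0⟩ + (0.0932 - 0.8519i)|1⟩

Rx(4π/3) = [[cos(θ/2), −i·sin(θ/2)], [−i·sin(θ/2), cos(θ/2)]]; θ = 4π/3, cos(θ/2) ≈ -0.5, sin(θ/2) ≈ 0.866025.
With a = amp(|0⟩) = 0.9825 and b = amp(|1⟩) = (-0.1864 + 0.001974i):
new amp(|0⟩) = (-0.5)·a + (-0.866025i)·b = (-0.4895 + 0.1614i)
new amp(|1⟩) = (-0.866025i)·a + (-0.5)·b = (0.0932 - 0.8519i)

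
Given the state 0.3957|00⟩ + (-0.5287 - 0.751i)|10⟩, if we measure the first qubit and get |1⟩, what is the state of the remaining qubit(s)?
(-0.5757 - 0.8177i)|0⟩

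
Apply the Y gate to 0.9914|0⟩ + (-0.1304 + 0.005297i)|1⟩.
(0.005297 + 0.1304i)|0⟩ + 0.9914i|1⟩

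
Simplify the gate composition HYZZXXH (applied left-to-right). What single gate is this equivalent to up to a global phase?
Y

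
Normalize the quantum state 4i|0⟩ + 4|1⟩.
(1/√2)i|0⟩ + 1/√2|1⟩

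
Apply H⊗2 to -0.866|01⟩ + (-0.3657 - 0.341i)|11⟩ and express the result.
(-0.6159 - 0.1705i)|00⟩ + (0.6159 + 0.1705i)|01⟩ + (-0.2502 + 0.1705i)|10⟩ + (0.2502 - 0.1705i)|11⟩

H⊗2 gives amp(|y⟩) = (1/2) Σ_x (−1)^(x·y) amp(|x⟩), where x·y is the number of positions in which both x and y have a 1.
|00⟩: (-0.866 + (-0.3657 - 0.341i))/2 = (-0.6159 - 0.1705i)
|01⟩: (0.866 - (-0.3657 - 0.341i))/2 = (0.6159 + 0.1705i)
|10⟩: (-0.866 - (-0.3657 - 0.341i))/2 = (-0.2502 + 0.1705i)
|11⟩: (0.866 + (-0.3657 - 0.341i))/2 = (0.2502 - 0.1705i)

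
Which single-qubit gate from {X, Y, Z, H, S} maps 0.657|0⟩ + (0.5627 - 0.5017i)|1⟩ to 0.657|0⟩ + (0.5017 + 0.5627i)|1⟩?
S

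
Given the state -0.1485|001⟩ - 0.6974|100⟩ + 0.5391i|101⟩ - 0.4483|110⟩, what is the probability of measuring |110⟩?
0.201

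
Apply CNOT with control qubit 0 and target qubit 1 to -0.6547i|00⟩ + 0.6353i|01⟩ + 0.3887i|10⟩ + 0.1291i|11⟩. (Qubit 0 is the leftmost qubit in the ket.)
-0.6547i|00⟩ + 0.6353i|01⟩ + 0.1291i|10⟩ + 0.3887i|11⟩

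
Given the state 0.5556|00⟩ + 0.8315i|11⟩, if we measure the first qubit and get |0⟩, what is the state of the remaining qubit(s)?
|0⟩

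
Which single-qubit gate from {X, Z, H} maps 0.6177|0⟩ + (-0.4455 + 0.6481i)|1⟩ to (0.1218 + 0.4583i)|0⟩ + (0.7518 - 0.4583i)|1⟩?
H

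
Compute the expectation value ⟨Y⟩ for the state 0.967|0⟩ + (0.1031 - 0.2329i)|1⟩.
-0.4504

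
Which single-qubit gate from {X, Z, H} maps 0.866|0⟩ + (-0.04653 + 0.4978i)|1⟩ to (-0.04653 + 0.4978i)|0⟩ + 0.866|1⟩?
X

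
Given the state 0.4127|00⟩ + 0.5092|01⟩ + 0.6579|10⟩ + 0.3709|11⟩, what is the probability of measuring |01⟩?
0.2593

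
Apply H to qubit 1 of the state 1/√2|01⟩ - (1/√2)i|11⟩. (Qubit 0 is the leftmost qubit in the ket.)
1/2|00⟩ - 1/2|01⟩ - (1/2)i|10⟩ + (1/2)i|11⟩

H on qubit 1 mixes each pair of kets that differ only in qubit 1: amplitudes (a, b) of (|…0…⟩, |…1…⟩) become ((a + b)/√2, (a − b)/√2). Kets absent from the input have amplitude 0.
(|00⟩, |01⟩): (a, b) = (0, 1/√2) → (1/2, -1/2)
(|10⟩, |11⟩): (a, b) = (0, -(1/√2)i) → (-(1/2)i, (1/2)i)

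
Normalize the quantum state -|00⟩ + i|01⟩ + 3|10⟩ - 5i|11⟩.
-0.1667|00⟩ + 0.1667i|01⟩ + 1/2|10⟩ - 0.8333i|11⟩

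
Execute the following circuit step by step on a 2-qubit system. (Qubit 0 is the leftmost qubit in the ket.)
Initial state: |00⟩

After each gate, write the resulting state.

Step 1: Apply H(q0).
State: 1/√2|00⟩ + 1/√2|10⟩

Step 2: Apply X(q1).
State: 1/√2|01⟩ + 1/√2|11⟩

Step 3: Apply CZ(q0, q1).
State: 1/√2|01⟩ - 1/√2|11⟩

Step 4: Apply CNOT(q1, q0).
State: -1/√2|01⟩ + 1/√2|11⟩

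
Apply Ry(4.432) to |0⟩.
-0.6014|0⟩ + 0.799|1⟩

Ry(4.432) = [[cos(θ/2), −sin(θ/2)], [sin(θ/2), cos(θ/2)]]; θ = 4.432, cos(θ/2) ≈ -0.601361, sin(θ/2) ≈ 0.798977.
With a = amp(|0⟩) = 1 and b = amp(|1⟩) = 0:
new amp(|0⟩) = (-0.601361)·a + (-0.798977)·b = -0.6014
new amp(|1⟩) = (0.798977)·a + (-0.601361)·b = 0.799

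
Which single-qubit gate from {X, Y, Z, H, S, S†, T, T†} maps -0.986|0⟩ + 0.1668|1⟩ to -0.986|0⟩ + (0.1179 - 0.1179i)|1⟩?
T†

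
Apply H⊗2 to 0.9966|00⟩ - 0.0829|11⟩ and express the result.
0.4569|00⟩ + 0.5398|01⟩ + 0.5398|10⟩ + 0.4569|11⟩

H⊗2 gives amp(|y⟩) = (1/2) Σ_x (−1)^(x·y) amp(|x⟩), where x·y is the number of positions in which both x and y have a 1.
|00⟩: (0.9966 - 0.0829)/2 = 0.4569
|01⟩: (0.9966 + 0.0829)/2 = 0.5398
|10⟩: (0.9966 + 0.0829)/2 = 0.5398
|11⟩: (0.9966 - 0.0829)/2 = 0.4569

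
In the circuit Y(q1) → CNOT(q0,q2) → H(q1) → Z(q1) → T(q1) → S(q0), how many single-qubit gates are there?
5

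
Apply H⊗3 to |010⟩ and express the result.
1/√8|000⟩ + 1/√8|001⟩ - 1/√8|010⟩ - 1/√8|011⟩ + 1/√8|100⟩ + 1/√8|101⟩ - 1/√8|110⟩ - 1/√8|111⟩

H⊗3 gives amp(|y⟩) = (1/2√2) Σ_x (−1)^(x·y) amp(|x⟩), where x·y is the number of positions in which both x and y have a 1.
|000⟩: (1)/(2√2) = 1/√8
|001⟩: (1)/(2√2) = 1/√8
|010⟩: (-1)/(2√2) = -1/√8
|011⟩: (-1)/(2√2) = -1/√8
|100⟩: (1)/(2√2) = 1/√8
|101⟩: (1)/(2√2) = 1/√8
|110⟩: (-1)/(2√2) = -1/√8
|111⟩: (-1)/(2√2) = -1/√8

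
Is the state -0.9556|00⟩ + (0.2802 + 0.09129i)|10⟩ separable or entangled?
Separable

Writing the state as a|00⟩ + b|01⟩ + c|10⟩ + d|11⟩, it is a product state iff ad − bc = 0.
Here (a, b, c, d) = (-0.9556, 0, (0.2802 + 0.09129i), 0): ad − bc = (-0.9556)(0) − (0)(0.2802 + 0.09129i) = 0, so the state is separable.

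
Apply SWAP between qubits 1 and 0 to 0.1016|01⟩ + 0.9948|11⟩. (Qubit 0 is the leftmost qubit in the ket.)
0.1016|10⟩ + 0.9948|11⟩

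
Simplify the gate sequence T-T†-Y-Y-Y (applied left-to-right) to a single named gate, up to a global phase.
Y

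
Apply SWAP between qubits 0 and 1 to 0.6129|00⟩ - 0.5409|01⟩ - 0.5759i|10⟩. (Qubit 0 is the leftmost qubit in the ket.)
0.6129|00⟩ - 0.5759i|01⟩ - 0.5409|10⟩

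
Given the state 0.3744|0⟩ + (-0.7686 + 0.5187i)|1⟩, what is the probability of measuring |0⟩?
0.1402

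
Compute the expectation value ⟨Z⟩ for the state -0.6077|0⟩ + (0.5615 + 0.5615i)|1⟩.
-0.2613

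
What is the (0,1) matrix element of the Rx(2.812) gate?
-0.9865i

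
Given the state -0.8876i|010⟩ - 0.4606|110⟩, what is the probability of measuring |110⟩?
0.2122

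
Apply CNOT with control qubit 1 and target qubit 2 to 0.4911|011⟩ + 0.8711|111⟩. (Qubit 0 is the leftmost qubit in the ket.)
0.4911|010⟩ + 0.8711|110⟩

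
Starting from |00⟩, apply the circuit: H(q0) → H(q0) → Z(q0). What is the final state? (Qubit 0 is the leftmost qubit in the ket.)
|00⟩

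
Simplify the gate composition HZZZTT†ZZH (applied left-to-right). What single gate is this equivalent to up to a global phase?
X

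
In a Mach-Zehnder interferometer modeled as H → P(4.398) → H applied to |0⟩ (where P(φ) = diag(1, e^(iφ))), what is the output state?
(0.3454 - 0.4755i)|0⟩ + (0.6546 + 0.4755i)|1⟩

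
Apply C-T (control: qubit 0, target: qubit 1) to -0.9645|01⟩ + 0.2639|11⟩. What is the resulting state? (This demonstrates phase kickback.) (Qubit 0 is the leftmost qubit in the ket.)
-0.9645|01⟩ + (0.1866 + 0.1866i)|11⟩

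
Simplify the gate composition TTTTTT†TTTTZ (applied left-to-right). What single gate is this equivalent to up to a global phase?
Z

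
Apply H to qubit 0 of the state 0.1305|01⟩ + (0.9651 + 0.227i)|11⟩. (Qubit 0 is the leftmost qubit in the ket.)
(0.7747 + 0.1605i)|01⟩ + (-0.5902 - 0.1605i)|11⟩

H on qubit 0 mixes each pair of kets that differ only in qubit 0: amplitudes (a, b) of (|…0…⟩, |…1…⟩) become ((a + b)/√2, (a − b)/√2). Kets absent from the input have amplitude 0.
(|01⟩, |11⟩): (a, b) = (0.1305, (0.9651 + 0.227i)) → ((0.7747 + 0.1605i), (-0.5902 - 0.1605i))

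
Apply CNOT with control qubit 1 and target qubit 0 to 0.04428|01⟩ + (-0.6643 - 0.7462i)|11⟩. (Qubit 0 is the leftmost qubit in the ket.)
(-0.6643 - 0.7462i)|01⟩ + 0.04428|11⟩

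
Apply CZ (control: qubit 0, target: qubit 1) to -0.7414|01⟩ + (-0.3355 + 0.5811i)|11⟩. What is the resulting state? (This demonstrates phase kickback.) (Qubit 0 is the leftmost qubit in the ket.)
-0.7414|01⟩ + (0.3355 - 0.5811i)|11⟩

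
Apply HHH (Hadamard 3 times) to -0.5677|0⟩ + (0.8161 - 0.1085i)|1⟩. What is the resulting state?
(0.1756 - 0.07672i)|0⟩ + (-0.9785 + 0.07672i)|1⟩

H² = I, so H^3 = H: a single Hadamard. With (a, b) = (-0.5677, (0.8161 - 0.1085i)), H gives ((a + b)/√2, (a − b)/√2) = ((0.1756 - 0.07672i), (-0.9785 + 0.07672i)).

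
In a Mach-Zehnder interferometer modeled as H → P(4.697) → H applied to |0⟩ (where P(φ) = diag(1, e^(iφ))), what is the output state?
(0.4923 - 0.4999i)|0⟩ + (0.5077 + 0.4999i)|1⟩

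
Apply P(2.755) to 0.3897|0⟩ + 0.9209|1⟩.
0.3897|0⟩ + (-0.8529 + 0.3472i)|1⟩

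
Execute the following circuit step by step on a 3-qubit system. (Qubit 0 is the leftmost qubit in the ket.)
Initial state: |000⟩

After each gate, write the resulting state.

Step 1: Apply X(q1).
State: |010⟩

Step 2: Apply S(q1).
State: i|010⟩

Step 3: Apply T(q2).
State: i|010⟩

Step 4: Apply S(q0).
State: i|010⟩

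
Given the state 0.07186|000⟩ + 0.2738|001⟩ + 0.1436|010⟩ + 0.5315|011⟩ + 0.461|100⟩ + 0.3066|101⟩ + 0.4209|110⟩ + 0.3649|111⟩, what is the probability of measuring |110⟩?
0.1772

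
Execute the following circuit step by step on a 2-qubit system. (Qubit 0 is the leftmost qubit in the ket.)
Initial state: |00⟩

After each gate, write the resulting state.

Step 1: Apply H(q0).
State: 1/√2|00⟩ + 1/√2|10⟩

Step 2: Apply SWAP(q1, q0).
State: 1/√2|00⟩ + 1/√2|01⟩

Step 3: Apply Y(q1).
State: -(1/√2)i|00⟩ + (1/√2)i|01⟩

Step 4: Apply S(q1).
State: -(1/√2)i|00⟩ - 1/√2|01⟩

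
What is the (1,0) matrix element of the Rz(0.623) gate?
0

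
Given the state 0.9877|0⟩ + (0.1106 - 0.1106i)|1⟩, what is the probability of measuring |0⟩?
0.9756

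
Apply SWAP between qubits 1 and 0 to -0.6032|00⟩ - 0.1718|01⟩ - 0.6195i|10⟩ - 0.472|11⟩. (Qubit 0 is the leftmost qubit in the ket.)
-0.6032|00⟩ - 0.6195i|01⟩ - 0.1718|10⟩ - 0.472|11⟩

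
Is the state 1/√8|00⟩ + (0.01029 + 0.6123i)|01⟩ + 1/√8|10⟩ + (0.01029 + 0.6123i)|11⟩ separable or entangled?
Separable

Writing the state as a|00⟩ + b|01⟩ + c|10⟩ + d|11⟩, it is a product state iff ad − bc = 0.
Here (a, b, c, d) = (1/√8, (0.01029 + 0.6123i), 1/√8, (0.01029 + 0.6123i)): ad − bc = (1/√8)(0.01029 + 0.6123i) − (0.01029 + 0.6123i)(1/√8) = 0, so the state is separable.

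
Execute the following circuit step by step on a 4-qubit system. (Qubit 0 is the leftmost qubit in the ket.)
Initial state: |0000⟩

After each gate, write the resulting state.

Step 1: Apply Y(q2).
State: i|0010⟩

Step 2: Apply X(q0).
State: i|1010⟩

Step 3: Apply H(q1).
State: (1/√2)i|1010⟩ + (1/√2)i|1110⟩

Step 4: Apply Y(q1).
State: 1/√2|1010⟩ - 1/√2|1110⟩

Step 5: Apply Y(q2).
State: -(1/√2)i|1000⟩ + (1/√2)i|1100⟩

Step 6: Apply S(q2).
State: -(1/√2)i|1000⟩ + (1/√2)i|1100⟩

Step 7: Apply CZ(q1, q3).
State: -(1/√2)i|1000⟩ + (1/√2)i|1100⟩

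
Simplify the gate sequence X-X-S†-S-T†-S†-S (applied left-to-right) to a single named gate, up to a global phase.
T†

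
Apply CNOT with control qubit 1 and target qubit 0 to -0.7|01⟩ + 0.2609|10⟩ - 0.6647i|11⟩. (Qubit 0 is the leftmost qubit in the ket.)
-0.6647i|01⟩ + 0.2609|10⟩ - 0.7|11⟩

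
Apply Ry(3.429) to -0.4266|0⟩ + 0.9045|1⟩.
-0.8341|0⟩ - 0.5517|1⟩

Ry(3.429) = [[cos(θ/2), −sin(θ/2)], [sin(θ/2), cos(θ/2)]]; θ = 3.429, cos(θ/2) ≈ -0.14321, sin(θ/2) ≈ 0.989692.
With a = amp(|0⟩) = -0.4266 and b = amp(|1⟩) = 0.9045:
new amp(|0⟩) = (-0.14321)·a + (-0.989692)·b = -0.8341
new amp(|1⟩) = (0.989692)·a + (-0.14321)·b = -0.5517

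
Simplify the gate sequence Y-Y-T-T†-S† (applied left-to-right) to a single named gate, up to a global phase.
S†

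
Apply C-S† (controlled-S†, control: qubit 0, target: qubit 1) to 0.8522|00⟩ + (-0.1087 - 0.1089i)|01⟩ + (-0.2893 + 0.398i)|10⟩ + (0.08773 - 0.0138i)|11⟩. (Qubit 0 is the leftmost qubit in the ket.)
0.8522|00⟩ + (-0.1087 - 0.1089i)|01⟩ + (-0.2893 + 0.398i)|10⟩ + (-0.0138 - 0.08773i)|11⟩

C-S† leaves the control-|0⟩ kets |00⟩, |01⟩ unchanged and applies S† to qubit 1 on the control-|1⟩ pair (|10⟩, |11⟩).
S† = [[1, 0], [0, -i]].
With a = amp(|10⟩) = (-0.2893 + 0.398i) and b = amp(|11⟩) = (0.08773 - 0.0138i):
new amp(|10⟩) = (1)·a = (-0.2893 + 0.398i)
new amp(|11⟩) = (-i)·b = (-0.0138 - 0.08773i)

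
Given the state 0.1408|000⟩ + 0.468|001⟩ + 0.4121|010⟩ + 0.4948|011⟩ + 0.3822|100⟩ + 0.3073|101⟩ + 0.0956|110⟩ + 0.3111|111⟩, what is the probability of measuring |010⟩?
0.1698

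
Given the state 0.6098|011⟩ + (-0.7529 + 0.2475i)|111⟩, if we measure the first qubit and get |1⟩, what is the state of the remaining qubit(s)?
(-0.95 + 0.3123i)|11⟩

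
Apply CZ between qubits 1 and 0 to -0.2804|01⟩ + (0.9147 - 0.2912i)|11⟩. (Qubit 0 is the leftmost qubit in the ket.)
-0.2804|01⟩ + (-0.9147 + 0.2912i)|11⟩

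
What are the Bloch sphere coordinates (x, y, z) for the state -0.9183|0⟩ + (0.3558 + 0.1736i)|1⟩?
(-0.6535, -0.3188, 0.6865)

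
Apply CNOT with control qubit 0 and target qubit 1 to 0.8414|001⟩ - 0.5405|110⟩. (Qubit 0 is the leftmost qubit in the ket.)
0.8414|001⟩ - 0.5405|100⟩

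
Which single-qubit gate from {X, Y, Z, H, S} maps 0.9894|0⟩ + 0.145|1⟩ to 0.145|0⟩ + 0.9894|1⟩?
X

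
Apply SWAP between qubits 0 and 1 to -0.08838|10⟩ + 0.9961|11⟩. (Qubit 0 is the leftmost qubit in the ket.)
-0.08838|01⟩ + 0.9961|11⟩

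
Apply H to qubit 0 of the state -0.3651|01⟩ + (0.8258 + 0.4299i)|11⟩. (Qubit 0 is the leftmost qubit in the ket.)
(0.3258 + 0.304i)|01⟩ + (-0.8421 - 0.304i)|11⟩

H on qubit 0 mixes each pair of kets that differ only in qubit 0: amplitudes (a, b) of (|…0…⟩, |…1…⟩) become ((a + b)/√2, (a − b)/√2). Kets absent from the input have amplitude 0.
(|01⟩, |11⟩): (a, b) = (-0.3651, (0.8258 + 0.4299i)) → ((0.3258 + 0.304i), (-0.8421 - 0.304i))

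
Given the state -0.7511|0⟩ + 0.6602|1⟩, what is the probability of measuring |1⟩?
0.4359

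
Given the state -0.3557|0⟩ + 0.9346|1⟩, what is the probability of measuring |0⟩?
0.1265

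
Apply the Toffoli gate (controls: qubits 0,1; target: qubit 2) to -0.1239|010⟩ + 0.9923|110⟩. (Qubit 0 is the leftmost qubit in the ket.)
-0.1239|010⟩ + 0.9923|111⟩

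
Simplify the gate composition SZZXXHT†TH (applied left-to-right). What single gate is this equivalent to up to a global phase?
S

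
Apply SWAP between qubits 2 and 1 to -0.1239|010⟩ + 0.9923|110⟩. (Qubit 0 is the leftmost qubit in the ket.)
-0.1239|001⟩ + 0.9923|101⟩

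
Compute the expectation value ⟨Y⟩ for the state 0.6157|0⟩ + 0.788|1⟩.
0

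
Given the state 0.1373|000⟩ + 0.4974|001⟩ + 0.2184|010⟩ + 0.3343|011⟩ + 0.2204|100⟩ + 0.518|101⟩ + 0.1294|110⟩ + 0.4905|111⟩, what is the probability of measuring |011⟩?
0.1118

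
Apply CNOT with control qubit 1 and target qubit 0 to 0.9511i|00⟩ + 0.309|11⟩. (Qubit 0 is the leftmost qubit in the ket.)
0.9511i|00⟩ + 0.309|01⟩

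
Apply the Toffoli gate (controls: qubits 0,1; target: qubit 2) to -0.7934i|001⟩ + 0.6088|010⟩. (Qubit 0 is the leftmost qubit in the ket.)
-0.7934i|001⟩ + 0.6088|010⟩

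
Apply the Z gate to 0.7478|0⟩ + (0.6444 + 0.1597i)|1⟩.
0.7478|0⟩ + (-0.6444 - 0.1597i)|1⟩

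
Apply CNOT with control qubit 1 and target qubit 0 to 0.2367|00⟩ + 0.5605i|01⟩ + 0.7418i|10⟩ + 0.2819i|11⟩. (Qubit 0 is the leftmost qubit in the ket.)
0.2367|00⟩ + 0.2819i|01⟩ + 0.7418i|10⟩ + 0.5605i|11⟩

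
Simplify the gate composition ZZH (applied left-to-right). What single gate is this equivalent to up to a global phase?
H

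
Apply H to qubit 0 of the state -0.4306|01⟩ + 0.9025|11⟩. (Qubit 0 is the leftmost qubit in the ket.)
0.3337|01⟩ - 0.9426|11⟩

H on qubit 0 mixes each pair of kets that differ only in qubit 0: amplitudes (a, b) of (|…0…⟩, |…1…⟩) become ((a + b)/√2, (a − b)/√2). Kets absent from the input have amplitude 0.
(|01⟩, |11⟩): (a, b) = (-0.4306, 0.9025) → (0.3337, -0.9426)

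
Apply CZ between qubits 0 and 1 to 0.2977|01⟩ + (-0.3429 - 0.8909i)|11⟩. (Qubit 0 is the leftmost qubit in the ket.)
0.2977|01⟩ + (0.3429 + 0.8909i)|11⟩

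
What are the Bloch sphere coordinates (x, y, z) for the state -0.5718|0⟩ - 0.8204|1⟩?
(0.9382, 0, -0.3461)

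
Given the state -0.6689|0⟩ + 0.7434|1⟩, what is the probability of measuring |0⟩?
0.4474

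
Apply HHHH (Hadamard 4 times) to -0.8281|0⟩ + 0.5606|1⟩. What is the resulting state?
-0.8281|0⟩ + 0.5606|1⟩

H² = I, so an even number of Hadamards cancels: H^4 = I and the state is unchanged.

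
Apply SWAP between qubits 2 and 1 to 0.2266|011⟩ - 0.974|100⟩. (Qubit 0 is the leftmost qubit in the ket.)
0.2266|011⟩ - 0.974|100⟩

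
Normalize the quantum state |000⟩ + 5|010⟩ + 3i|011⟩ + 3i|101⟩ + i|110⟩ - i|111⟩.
0.1474|000⟩ + 0.7372|010⟩ + 0.4423i|011⟩ + 0.4423i|101⟩ + 0.1474i|110⟩ - 0.1474i|111⟩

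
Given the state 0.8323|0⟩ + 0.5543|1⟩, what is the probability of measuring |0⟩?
0.6927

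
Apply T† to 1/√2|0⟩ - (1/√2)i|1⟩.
1/√2|0⟩ + (-1/2 - (1/2)i)|1⟩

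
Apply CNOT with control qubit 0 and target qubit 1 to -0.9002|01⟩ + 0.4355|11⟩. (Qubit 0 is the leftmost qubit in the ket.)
-0.9002|01⟩ + 0.4355|10⟩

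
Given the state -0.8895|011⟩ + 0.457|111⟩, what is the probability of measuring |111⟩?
0.2088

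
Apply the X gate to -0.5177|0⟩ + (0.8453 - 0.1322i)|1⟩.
(0.8453 - 0.1322i)|0⟩ - 0.5177|1⟩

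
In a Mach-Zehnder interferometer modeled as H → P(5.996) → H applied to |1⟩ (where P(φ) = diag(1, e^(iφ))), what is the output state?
(0.02048 + 0.1416i)|0⟩ + (0.9795 - 0.1416i)|1⟩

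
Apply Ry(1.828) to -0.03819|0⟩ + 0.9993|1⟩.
-0.8147|0⟩ + 0.5799|1⟩

Ry(1.828) = [[cos(θ/2), −sin(θ/2)], [sin(θ/2), cos(θ/2)]]; θ = 1.828, cos(θ/2) ≈ 0.610583, sin(θ/2) ≈ 0.791952.
With a = amp(|0⟩) = -0.03819 and b = amp(|1⟩) = 0.9993:
new amp(|0⟩) = (0.610583)·a + (-0.791952)·b = -0.8147
new amp(|1⟩) = (0.791952)·a + (0.610583)·b = 0.5799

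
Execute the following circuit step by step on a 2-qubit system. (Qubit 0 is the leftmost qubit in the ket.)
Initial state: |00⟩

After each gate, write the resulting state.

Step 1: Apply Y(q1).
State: i|01⟩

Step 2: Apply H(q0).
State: (1/√2)i|01⟩ + (1/√2)i|11⟩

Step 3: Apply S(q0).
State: (1/√2)i|01⟩ - 1/√2|11⟩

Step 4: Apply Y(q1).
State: 1/√2|00⟩ + (1/√2)i|10⟩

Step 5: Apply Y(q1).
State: (1/√2)i|01⟩ - 1/√2|11⟩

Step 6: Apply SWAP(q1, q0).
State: (1/√2)i|10⟩ - 1/√2|11⟩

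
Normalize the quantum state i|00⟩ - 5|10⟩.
0.1961i|00⟩ - 0.9806|10⟩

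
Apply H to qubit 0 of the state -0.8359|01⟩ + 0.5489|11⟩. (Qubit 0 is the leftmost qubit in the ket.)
-0.2029|01⟩ - 0.9792|11⟩

H on qubit 0 mixes each pair of kets that differ only in qubit 0: amplitudes (a, b) of (|…0…⟩, |…1…⟩) become ((a + b)/√2, (a − b)/√2). Kets absent from the input have amplitude 0.
(|01⟩, |11⟩): (a, b) = (-0.8359, 0.5489) → (-0.2029, -0.9792)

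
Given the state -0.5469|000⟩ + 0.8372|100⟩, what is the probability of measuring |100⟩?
0.7009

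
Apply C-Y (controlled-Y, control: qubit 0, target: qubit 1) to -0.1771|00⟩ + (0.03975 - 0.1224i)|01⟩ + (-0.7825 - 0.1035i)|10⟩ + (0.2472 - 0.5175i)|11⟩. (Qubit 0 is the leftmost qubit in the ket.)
-0.1771|00⟩ + (0.03975 - 0.1224i)|01⟩ + (-0.5175 - 0.2472i)|10⟩ + (0.1035 - 0.7825i)|11⟩

C-Y leaves the control-|0⟩ kets |00⟩, |01⟩ unchanged and applies Y to qubit 1 on the control-|1⟩ pair (|10⟩, |11⟩).
Y = [[0, -i], [i, 0]].
With a = amp(|10⟩) = (-0.7825 - 0.1035i) and b = amp(|11⟩) = (0.2472 - 0.5175i):
new amp(|10⟩) = (-i)·b = (-0.5175 - 0.2472i)
new amp(|11⟩) = (i)·a = (0.1035 - 0.7825i)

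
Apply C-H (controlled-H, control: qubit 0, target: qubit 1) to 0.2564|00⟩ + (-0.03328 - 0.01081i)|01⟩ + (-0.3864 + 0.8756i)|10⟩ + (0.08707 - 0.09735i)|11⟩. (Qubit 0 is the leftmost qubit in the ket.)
0.2564|00⟩ + (-0.03328 - 0.01081i)|01⟩ + (-0.2117 + 0.5503i)|10⟩ + (-0.3348 + 0.688i)|11⟩

C-H leaves the control-|0⟩ kets |00⟩, |01⟩ unchanged and applies H to qubit 1 on the control-|1⟩ pair (|10⟩, |11⟩).
H = [[1/√2, 1/√2], [1/√2, -1/√2]].
With a = amp(|10⟩) = (-0.3864 + 0.8756i) and b = amp(|11⟩) = (0.08707 - 0.09735i):
new amp(|10⟩) = (1/√2)·a + (1/√2)·b = (-0.2117 + 0.5503i)
new amp(|11⟩) = (1/√2)·a + (-1/√2)·b = (-0.3348 + 0.688i)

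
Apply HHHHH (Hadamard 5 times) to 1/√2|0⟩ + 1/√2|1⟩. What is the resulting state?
|0⟩

H² = I, so H^5 = H: a single Hadamard. With (a, b) = (1/√2, 1/√2), H gives ((a + b)/√2, (a − b)/√2) = (1, 0).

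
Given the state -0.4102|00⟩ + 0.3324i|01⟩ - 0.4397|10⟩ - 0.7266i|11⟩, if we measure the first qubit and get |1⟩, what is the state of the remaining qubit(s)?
-0.5177|0⟩ - 0.8555i|1⟩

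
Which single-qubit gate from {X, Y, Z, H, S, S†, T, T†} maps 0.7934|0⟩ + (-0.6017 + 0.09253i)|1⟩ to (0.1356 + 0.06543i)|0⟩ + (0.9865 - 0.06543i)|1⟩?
H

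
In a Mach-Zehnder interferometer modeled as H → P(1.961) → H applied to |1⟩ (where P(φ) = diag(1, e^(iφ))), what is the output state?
(0.6902 - 0.4624i)|0⟩ + (0.3098 + 0.4624i)|1⟩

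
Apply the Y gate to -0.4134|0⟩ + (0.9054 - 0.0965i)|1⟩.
(-0.0965 - 0.9054i)|0⟩ - 0.4134i|1⟩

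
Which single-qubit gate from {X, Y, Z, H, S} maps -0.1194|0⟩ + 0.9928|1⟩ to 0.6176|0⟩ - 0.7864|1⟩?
H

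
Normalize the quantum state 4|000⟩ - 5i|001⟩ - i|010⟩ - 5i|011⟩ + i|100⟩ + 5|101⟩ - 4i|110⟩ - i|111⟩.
0.3814|000⟩ - 0.4767i|001⟩ - 0.09535i|010⟩ - 0.4767i|011⟩ + 0.09535i|100⟩ + 0.4767|101⟩ - 0.3814i|110⟩ - 0.09535i|111⟩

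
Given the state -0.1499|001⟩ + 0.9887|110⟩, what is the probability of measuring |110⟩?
0.9775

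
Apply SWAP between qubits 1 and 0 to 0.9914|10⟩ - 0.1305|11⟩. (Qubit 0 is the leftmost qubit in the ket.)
0.9914|01⟩ - 0.1305|11⟩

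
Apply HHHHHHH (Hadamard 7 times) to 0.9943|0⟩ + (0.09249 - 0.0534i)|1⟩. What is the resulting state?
(0.7685 - 0.03776i)|0⟩ + (0.6377 + 0.03776i)|1⟩

H² = I, so H^7 = H: a single Hadamard. With (a, b) = (0.9943, (0.09249 - 0.0534i)), H gives ((a + b)/√2, (a − b)/√2) = ((0.7685 - 0.03776i), (0.6377 + 0.03776i)).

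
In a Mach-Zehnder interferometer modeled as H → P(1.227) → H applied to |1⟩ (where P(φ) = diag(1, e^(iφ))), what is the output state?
(0.3315 - 0.4707i)|0⟩ + (0.6685 + 0.4707i)|1⟩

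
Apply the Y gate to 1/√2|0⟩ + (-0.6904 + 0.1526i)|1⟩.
(0.1526 + 0.6904i)|0⟩ + (1/√2)i|1⟩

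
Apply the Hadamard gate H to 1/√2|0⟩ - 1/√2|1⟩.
|1⟩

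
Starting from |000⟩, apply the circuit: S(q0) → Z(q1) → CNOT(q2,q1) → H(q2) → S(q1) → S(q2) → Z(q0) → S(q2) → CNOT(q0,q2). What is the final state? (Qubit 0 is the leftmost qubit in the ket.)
1/√2|000⟩ - 1/√2|001⟩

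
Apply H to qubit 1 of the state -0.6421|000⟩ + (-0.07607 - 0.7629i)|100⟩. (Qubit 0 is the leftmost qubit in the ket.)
-0.454|000⟩ - 0.454|010⟩ + (-0.05379 - 0.5395i)|100⟩ + (-0.05379 - 0.5395i)|110⟩

H on qubit 1 mixes each pair of kets that differ only in qubit 1: amplitudes (a, b) of (|…0…⟩, |…1…⟩) become ((a + b)/√2, (a − b)/√2). Kets absent from the input have amplitude 0.
(|000⟩, |010⟩): (a, b) = (-0.6421, 0) → (-0.454, -0.454)
(|100⟩, |110⟩): (a, b) = ((-0.07607 - 0.7629i), 0) → ((-0.05379 - 0.5395i), (-0.05379 - 0.5395i))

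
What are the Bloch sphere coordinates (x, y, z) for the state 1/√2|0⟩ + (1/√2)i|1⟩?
(0, 1, 0)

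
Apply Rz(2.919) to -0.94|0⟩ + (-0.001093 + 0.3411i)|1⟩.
(-0.1044 + 0.9342i)|0⟩ + (-0.3391 + 0.0368i)|1⟩

Rz(2.919) = [[e^(−iθ/2), 0], [0, e^(iθ/2)]] with e^(±iθ/2) = cos(θ/2) ± i·sin(θ/2); θ = 2.919, cos(θ/2) ≈ 0.111067, sin(θ/2) ≈ 0.993813.
With a = amp(|0⟩) = -0.94 and b = amp(|1⟩) = (-0.001093 + 0.3411i):
new amp(|0⟩) = (0.111067 - 0.993813i)·a = (-0.1044 + 0.9342i)
new amp(|1⟩) = (0.111067 + 0.993813i)·b = (-0.3391 + 0.0368i)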